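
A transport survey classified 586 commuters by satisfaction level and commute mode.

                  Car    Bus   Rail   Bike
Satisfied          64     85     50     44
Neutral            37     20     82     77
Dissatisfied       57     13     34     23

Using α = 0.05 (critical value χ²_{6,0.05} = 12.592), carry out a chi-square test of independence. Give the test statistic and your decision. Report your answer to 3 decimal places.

Row totals: 243, 216, 127. Column totals: 158, 118, 166, 144. Grand total N = 586.
Expected counts (row total × column total / N):
  Satisfied, Car: 243×158/586 = 65.5188
  Satisfied, Bus: 243×118/586 = 48.9317
  Satisfied, Rail: 243×166/586 = 68.8362
  Satisfied, Bike: 243×144/586 = 59.7133
  Neutral, Car: 216×158/586 = 58.2389
  Neutral, Bus: 216×118/586 = 43.4949
  Neutral, Rail: 216×166/586 = 61.1877
  Neutral, Bike: 216×144/586 = 53.0785
  Dissatisfied, Car: 127×158/586 = 34.2423
  Dissatisfied, Bus: 127×118/586 = 25.5734
  Dissatisfied, Rail: 127×166/586 = 35.9761
  Dissatisfied, Bike: 127×144/586 = 31.2082
Contributions (O − E)²/E:
  (64 − 65.5188)²/65.5188 = 0.0352
  (85 − 48.9317)²/48.9317 = 26.5865
  (50 − 68.8362)²/68.8362 = 5.1543
  (44 − 59.7133)²/59.7133 = 4.1349
  (37 − 58.2389)²/58.2389 = 7.7455
  (20 − 43.4949)²/43.4949 = 12.6914
  (82 − 61.1877)²/61.1877 = 7.0791
  (77 − 53.0785)²/53.0785 = 10.7810
  (57 − 34.2423)²/34.2423 = 15.1249
  (13 − 25.5734)²/25.5734 = 6.1818
  (34 − 35.9761)²/35.9761 = 0.1085
  (23 − 31.2082)²/31.2082 = 2.1589
χ² = 0.0352 + 26.5865 + 5.1543 + 4.1349 + 7.7455 + 12.6914 + 7.0791 + 10.7810 + 15.1249 + 6.1818 + 0.1085 + 2.1589 = 97.782
df = (3−1)(4−1) = 6. Since 97.782 > 12.592, reject the null hypothesis of independence at α = 0.05.

97.782; reject H₀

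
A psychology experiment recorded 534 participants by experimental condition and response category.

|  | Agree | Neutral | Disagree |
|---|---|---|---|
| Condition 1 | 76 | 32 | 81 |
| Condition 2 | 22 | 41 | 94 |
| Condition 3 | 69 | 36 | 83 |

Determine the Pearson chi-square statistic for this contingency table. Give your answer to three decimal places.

31.508

Row totals: 189, 157, 188. Column totals: 167, 109, 258. Grand total N = 534.
Expected counts (row total × column total / N):
  Condition 1, Agree: 189×167/534 = 59.1067
  Condition 1, Neutral: 189×109/534 = 38.5787
  Condition 1, Disagree: 189×258/534 = 91.3146
  Condition 2, Agree: 157×167/534 = 49.0993
  Condition 2, Neutral: 157×109/534 = 32.0468
  Condition 2, Disagree: 157×258/534 = 75.8539
  Condition 3, Agree: 188×167/534 = 58.7940
  Condition 3, Neutral: 188×109/534 = 38.3745
  Condition 3, Disagree: 188×258/534 = 90.8315
Contributions (O − E)²/E:
  (76 − 59.1067)²/59.1067 = 4.8283
  (32 − 38.5787)²/38.5787 = 1.1218
  (81 − 91.3146)²/91.3146 = 1.1651
  (22 − 49.0993)²/49.0993 = 14.9569
  (41 − 32.0468)²/32.0468 = 2.5013
  (94 − 75.8539)²/75.8539 = 4.3410
  (69 − 58.7940)²/58.7940 = 1.7717
  (36 − 38.3745)²/38.3745 = 0.1469
  (83 − 90.8315)²/90.8315 = 0.6752
χ² = 4.8283 + 1.1218 + 1.1651 + 14.9569 + 2.5013 + 4.3410 + 1.7717 + 0.1469 + 0.6752 = 31.508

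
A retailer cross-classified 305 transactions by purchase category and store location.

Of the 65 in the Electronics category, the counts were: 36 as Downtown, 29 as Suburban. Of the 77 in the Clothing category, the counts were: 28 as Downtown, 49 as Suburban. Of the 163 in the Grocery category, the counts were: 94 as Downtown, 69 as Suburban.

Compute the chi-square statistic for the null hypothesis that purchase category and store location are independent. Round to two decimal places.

Row totals: 65, 77, 163. Column totals: 158, 147. Grand total N = 305.
Expected counts (row total × column total / N):
  Electronics, Downtown: 65×158/305 = 33.672
  Electronics, Suburban: 65×147/305 = 31.328
  Clothing, Downtown: 77×158/305 = 39.889
  Clothing, Suburban: 77×147/305 = 37.111
  Grocery, Downtown: 163×158/305 = 84.439
  Grocery, Suburban: 163×147/305 = 78.561
Contributions (O − E)²/E:
  (36 − 33.672)²/33.672 = 0.1610
  (29 − 31.328)²/31.328 = 0.1730
  (28 − 39.889)²/39.889 = 3.5435
  (49 − 37.111)²/37.111 = 3.8088
  (94 − 84.439)²/84.439 = 1.0826
  (69 − 78.561)²/78.561 = 1.1636
χ² = 0.1610 + 0.1730 + 3.5435 + 3.8088 + 1.0826 + 1.1636 = 9.93

9.93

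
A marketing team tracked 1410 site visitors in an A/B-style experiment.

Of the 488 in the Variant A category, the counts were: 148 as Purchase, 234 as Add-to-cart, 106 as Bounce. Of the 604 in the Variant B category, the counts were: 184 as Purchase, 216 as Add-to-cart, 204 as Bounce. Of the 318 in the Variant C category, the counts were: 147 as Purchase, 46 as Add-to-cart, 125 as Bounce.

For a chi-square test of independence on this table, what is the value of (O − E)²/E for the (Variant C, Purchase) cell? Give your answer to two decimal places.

Row total (Variant C) = 318; column total (Purchase) = 479; N = 1410.
Expected count E = 318 × 479 / 1410 = 108.0298.
Contribution = (O − E)²/E = (147 − 108.0298)² / 108.0298 = 14.06.

14.06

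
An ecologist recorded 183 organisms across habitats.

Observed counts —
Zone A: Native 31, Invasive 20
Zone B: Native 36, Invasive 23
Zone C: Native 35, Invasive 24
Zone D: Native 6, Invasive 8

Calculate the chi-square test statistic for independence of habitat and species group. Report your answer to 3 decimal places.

1.677

Row totals: 51, 59, 59, 14. Column totals: 108, 75. Grand total N = 183.
Expected counts (row total × column total / N):
  Zone A, Native: 51×108/183 = 30.0984
  Zone A, Invasive: 51×75/183 = 20.9016
  Zone B, Native: 59×108/183 = 34.8197
  Zone B, Invasive: 59×75/183 = 24.1803
  Zone C, Native: 59×108/183 = 34.8197
  Zone C, Invasive: 59×75/183 = 24.1803
  Zone D, Native: 14×108/183 = 8.2623
  Zone D, Invasive: 14×75/183 = 5.7377
Contributions (O − E)²/E:
  (31 − 30.0984)²/30.0984 = 0.0270
  (20 − 20.9016)²/20.9016 = 0.0389
  (36 − 34.8197)²/34.8197 = 0.0400
  (23 − 24.1803)²/24.1803 = 0.0576
  (35 − 34.8197)²/34.8197 = 0.0009
  (24 − 24.1803)²/24.1803 = 0.0013
  (6 − 8.2623)²/8.2623 = 0.6194
  (8 − 5.7377)²/5.7377 = 0.8920
χ² = 0.0270 + 0.0389 + 0.0400 + 0.0576 + 0.0009 + 0.0013 + 0.6194 + 0.8920 = 1.677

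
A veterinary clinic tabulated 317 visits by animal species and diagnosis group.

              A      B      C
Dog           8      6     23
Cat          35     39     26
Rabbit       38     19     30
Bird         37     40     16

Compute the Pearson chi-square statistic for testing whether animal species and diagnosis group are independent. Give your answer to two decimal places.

33.07

Row totals: 37, 100, 87, 93. Column totals: 118, 104, 95. Grand total N = 317.
Expected counts (row total × column total / N):
  Dog, A: 37×118/317 = 13.7729
  Dog, B: 37×104/317 = 12.1388
  Dog, C: 37×95/317 = 11.0883
  Cat, A: 100×118/317 = 37.2240
  Cat, B: 100×104/317 = 32.8076
  Cat, C: 100×95/317 = 29.9685
  Rabbit, A: 87×118/317 = 32.3849
  Rabbit, B: 87×104/317 = 28.5426
  Rabbit, C: 87×95/317 = 26.0726
  Bird, A: 93×118/317 = 34.6183
  Bird, B: 93×104/317 = 30.5110
  Bird, C: 93×95/317 = 27.8707
Contributions (O − E)²/E:
  (8 − 13.7729)²/13.7729 = 2.4197
  (6 − 12.1388)²/12.1388 = 3.1045
  (23 − 11.0883)²/11.0883 = 12.7962
  (35 − 37.2240)²/37.2240 = 0.1329
  (39 − 32.8076)²/32.8076 = 1.1688
  (26 − 29.9685)²/29.9685 = 0.5255
  (38 − 32.3849)²/32.3849 = 0.9736
  (19 − 28.5426)²/28.5426 = 3.1904
  (30 − 26.0726)²/26.0726 = 0.5916
  (37 − 34.6183)²/34.6183 = 0.1639
  (40 − 30.5110)²/30.5110 = 2.9511
  (16 − 27.8707)²/27.8707 = 5.0560
χ² = 2.4197 + 3.1045 + 12.7962 + 0.1329 + 1.1688 + 0.5255 + 0.9736 + 3.1904 + 0.5916 + 0.1639 + 2.9511 + 5.0560 = 33.07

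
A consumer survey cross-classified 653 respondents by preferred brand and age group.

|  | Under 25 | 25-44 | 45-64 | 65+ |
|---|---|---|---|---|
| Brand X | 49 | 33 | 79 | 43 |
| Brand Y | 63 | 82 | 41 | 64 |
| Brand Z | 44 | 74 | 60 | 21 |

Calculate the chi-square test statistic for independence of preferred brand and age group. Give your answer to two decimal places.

Row totals: 204, 250, 199. Column totals: 156, 189, 180, 128. Grand total N = 653.
Expected counts (row total × column total / N):
  Brand X, Under 25: 204×156/653 = 48.735
  Brand X, 25-44: 204×189/653 = 59.044
  Brand X, 45-64: 204×180/653 = 56.233
  Brand X, 65+: 204×128/653 = 39.988
  Brand Y, Under 25: 250×156/653 = 59.724
  Brand Y, 25-44: 250×189/653 = 72.358
  Brand Y, 45-64: 250×180/653 = 68.913
  Brand Y, 65+: 250×128/653 = 49.005
  Brand Z, Under 25: 199×156/653 = 47.541
  Brand Z, 25-44: 199×189/653 = 57.597
  Brand Z, 45-64: 199×180/653 = 54.855
  Brand Z, 65+: 199×128/653 = 39.008
Contributions (O − E)²/E:
  (49 − 48.735)²/48.735 = 0.0014
  (33 − 59.044)²/59.044 = 11.4879
  (79 − 56.233)²/56.233 = 9.2177
  (43 − 39.988)²/39.988 = 0.2269
  (63 − 59.724)²/59.724 = 0.1797
  (82 − 72.358)²/72.358 = 1.2848
  (41 − 68.913)²/68.913 = 11.3061
  (64 − 49.005)²/49.005 = 4.5883
  (44 − 47.541)²/47.541 = 0.2637
  (74 − 57.597)²/57.597 = 4.6714
  (60 − 54.855)²/54.855 = 0.4826
  (21 − 39.008)²/39.008 = 8.3134
χ² = 0.0014 + 11.4879 + 9.2177 + 0.2269 + 0.1797 + 1.2848 + 11.3061 + 4.5883 + 0.2637 + 4.6714 + 0.4826 + 8.3134 = 52.02

52.02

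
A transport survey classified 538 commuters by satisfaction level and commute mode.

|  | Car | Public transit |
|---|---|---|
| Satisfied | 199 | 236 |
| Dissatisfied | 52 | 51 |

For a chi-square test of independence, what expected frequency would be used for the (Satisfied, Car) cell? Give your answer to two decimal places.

Row total (Satisfied) = 435; column total (Car) = 251; grand total N = 538.
Expected count = (row total × column total) / N = 435 × 251 / 538 = 202.95.

202.95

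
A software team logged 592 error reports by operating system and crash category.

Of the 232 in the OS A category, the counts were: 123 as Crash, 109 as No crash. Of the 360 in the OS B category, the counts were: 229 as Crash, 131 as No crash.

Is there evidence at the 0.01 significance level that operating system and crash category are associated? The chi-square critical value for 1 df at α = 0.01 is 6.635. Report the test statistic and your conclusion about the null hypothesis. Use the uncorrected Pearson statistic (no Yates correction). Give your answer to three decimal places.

6.569; fail to reject H₀

Row totals: 232, 360. Column totals: 352, 240. Grand total N = 592.
Expected counts (row total × column total / N):
  OS A, Crash: 232×352/592 = 137.9459
  OS A, No crash: 232×240/592 = 94.0541
  OS B, Crash: 360×352/592 = 214.0541
  OS B, No crash: 360×240/592 = 145.9459
Contributions (O − E)²/E:
  (123 − 137.9459)²/137.9459 = 1.6193
  (109 − 94.0541)²/94.0541 = 2.3750
  (229 − 214.0541)²/214.0541 = 1.0436
  (131 − 145.9459)²/145.9459 = 1.5306
χ² = 1.6193 + 2.3750 + 1.0436 + 1.5306 = 6.569
df = (2−1)(2−1) = 1. Since 6.569 < 6.635, fail to reject the null hypothesis of independence at α = 0.01.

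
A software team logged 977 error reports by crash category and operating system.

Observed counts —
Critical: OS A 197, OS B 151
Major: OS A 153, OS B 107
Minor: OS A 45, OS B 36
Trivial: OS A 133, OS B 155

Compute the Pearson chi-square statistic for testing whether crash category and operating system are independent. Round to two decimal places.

10.58

Row totals: 348, 260, 81, 288. Column totals: 528, 449. Grand total N = 977.
Expected counts (row total × column total / N):
  Critical, OS A: 348×528/977 = 188.070
  Critical, OS B: 348×449/977 = 159.930
  Major, OS A: 260×528/977 = 140.512
  Major, OS B: 260×449/977 = 119.488
  Minor, OS A: 81×528/977 = 43.775
  Minor, OS B: 81×449/977 = 37.225
  Trivial, OS A: 288×528/977 = 155.644
  Trivial, OS B: 288×449/977 = 132.356
Contributions (O − E)²/E:
  (197 − 188.070)²/188.070 = 0.4240
  (151 − 159.930)²/159.930 = 0.4986
  (153 − 140.512)²/140.512 = 1.1099
  (107 − 119.488)²/119.488 = 1.3052
  (45 − 43.775)²/43.775 = 0.0343
  (36 − 37.225)²/37.225 = 0.0403
  (133 − 155.644)²/155.644 = 3.2944
  (155 − 132.356)²/132.356 = 3.8740
χ² = 0.4240 + 0.4986 + 1.1099 + 1.3052 + 0.0343 + 0.0403 + 3.2944 + 3.8740 = 10.58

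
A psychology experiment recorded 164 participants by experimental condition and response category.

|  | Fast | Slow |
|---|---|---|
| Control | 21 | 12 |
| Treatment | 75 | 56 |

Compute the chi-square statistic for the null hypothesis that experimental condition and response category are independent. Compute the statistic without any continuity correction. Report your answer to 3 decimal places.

0.443

Row totals: 33, 131. Column totals: 96, 68. Grand total N = 164.
Expected counts (row total × column total / N):
  Control, Fast: 33×96/164 = 19.3171
  Control, Slow: 33×68/164 = 13.6829
  Treatment, Fast: 131×96/164 = 76.6829
  Treatment, Slow: 131×68/164 = 54.3171
Contributions (O − E)²/E:
  (21 − 19.3171)²/19.3171 = 0.1466
  (12 − 13.6829)²/13.6829 = 0.2070
  (75 − 76.6829)²/76.6829 = 0.0369
  (56 − 54.3171)²/54.3171 = 0.0521
χ² = 0.1466 + 0.2070 + 0.0369 + 0.0521 = 0.443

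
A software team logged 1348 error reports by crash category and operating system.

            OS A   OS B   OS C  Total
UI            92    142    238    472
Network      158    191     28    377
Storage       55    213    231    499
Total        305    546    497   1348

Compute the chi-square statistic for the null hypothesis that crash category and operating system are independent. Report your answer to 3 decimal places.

Grand total N = 1348.
Expected counts (row total × column total / N):
  UI, OS A: 472×305/1348 = 106.7953
  UI, OS B: 472×546/1348 = 191.1810
  UI, OS C: 472×497/1348 = 174.0237
  Network, OS A: 377×305/1348 = 85.3004
  Network, OS B: 377×546/1348 = 152.7018
  Network, OS C: 377×497/1348 = 138.9978
  Storage, OS A: 499×305/1348 = 112.9043
  Storage, OS B: 499×546/1348 = 202.1172
  Storage, OS C: 499×497/1348 = 183.9785
Contributions (O − E)²/E:
  (92 − 106.7953)²/106.7953 = 2.0497
  (142 − 191.1810)²/191.1810 = 12.6517
  (238 − 174.0237)²/174.0237 = 23.5196
  (158 − 85.3004)²/85.3004 = 61.9602
  (191 − 152.7018)²/152.7018 = 9.6053
  (28 − 138.9978)²/138.9978 = 88.6382
  (55 − 112.9043)²/112.9043 = 29.6969
  (213 − 202.1172)²/202.1172 = 0.5860
  (231 − 183.9785)²/183.9785 = 12.0178
χ² = 2.0497 + 12.6517 + 23.5196 + 61.9602 + 9.6053 + 88.6382 + 29.6969 + 0.5860 + 12.0178 = 240.725

240.725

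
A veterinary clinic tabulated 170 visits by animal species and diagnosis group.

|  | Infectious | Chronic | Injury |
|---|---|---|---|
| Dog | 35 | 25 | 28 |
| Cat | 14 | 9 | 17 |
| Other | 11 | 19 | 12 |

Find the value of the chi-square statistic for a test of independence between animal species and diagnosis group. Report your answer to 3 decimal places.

6.678

Row totals: 88, 40, 42. Column totals: 60, 53, 57. Grand total N = 170.
Expected counts (row total × column total / N):
  Dog, Infectious: 88×60/170 = 31.0588
  Dog, Chronic: 88×53/170 = 27.4353
  Dog, Injury: 88×57/170 = 29.5059
  Cat, Infectious: 40×60/170 = 14.1176
  Cat, Chronic: 40×53/170 = 12.4706
  Cat, Injury: 40×57/170 = 13.4118
  Other, Infectious: 42×60/170 = 14.8235
  Other, Chronic: 42×53/170 = 13.0941
  Other, Injury: 42×57/170 = 14.0824
Contributions (O − E)²/E:
  (35 − 31.0588)²/31.0588 = 0.5001
  (25 − 27.4353)²/27.4353 = 0.2162
  (28 − 29.5059)²/29.5059 = 0.0769
  (14 − 14.1176)²/14.1176 = 0.0010
  (9 − 12.4706)²/12.4706 = 0.9659
  (17 − 13.4118)²/13.4118 = 0.9600
  (11 − 14.8235)²/14.8235 = 0.9862
  (19 − 13.0941)²/13.0941 = 2.6638
  (12 − 14.0824)²/14.0824 = 0.3079
χ² = 0.5001 + 0.2162 + 0.0769 + 0.0010 + 0.9659 + 0.9600 + 0.9862 + 2.6638 + 0.3079 = 6.678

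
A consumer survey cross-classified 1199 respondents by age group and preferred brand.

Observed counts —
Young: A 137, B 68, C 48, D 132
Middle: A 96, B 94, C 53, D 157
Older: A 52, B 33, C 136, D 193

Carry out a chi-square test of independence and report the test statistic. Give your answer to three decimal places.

137.856

Row totals: 385, 400, 414. Column totals: 285, 195, 237, 482. Grand total N = 1199.
Expected counts (row total × column total / N):
  Young, A: 385×285/1199 = 91.51376
  Young, B: 385×195/1199 = 62.61468
  Young, C: 385×237/1199 = 76.10092
  Young, D: 385×482/1199 = 154.77064
  Middle, A: 400×285/1199 = 95.07923
  Middle, B: 400×195/1199 = 65.05421
  Middle, C: 400×237/1199 = 79.06589
  Middle, D: 400×482/1199 = 160.80067
  Older, A: 414×285/1199 = 98.40701
  Older, B: 414×195/1199 = 67.33111
  Older, C: 414×237/1199 = 81.83319
  Older, D: 414×482/1199 = 166.42869
Contributions (O − E)²/E:
  (137 − 91.51376)²/91.51376 = 22.6086
  (68 − 62.61468)²/62.61468 = 0.4632
  (48 − 76.10092)²/76.10092 = 10.3765
  (132 − 154.77064)²/154.77064 = 3.3501
  (96 − 95.07923)²/95.07923 = 0.0089
  (94 − 65.05421)²/65.05421 = 12.8794
  (53 − 79.06589)²/79.06589 = 8.5932
  (157 − 160.80067)²/160.80067 = 0.0898
  (52 − 98.40701)²/98.40701 = 21.8847
  (33 − 67.33111)²/67.33111 = 17.5049
  (136 − 81.83319)²/81.83319 = 35.8540
  (193 − 166.42869)²/166.42869 = 4.2423
χ² = 22.6086 + 0.4632 + 10.3765 + 3.3501 + 0.0089 + 12.8794 + 8.5932 + 0.0898 + 21.8847 + 17.5049 + 35.8540 + 4.2423 = 137.856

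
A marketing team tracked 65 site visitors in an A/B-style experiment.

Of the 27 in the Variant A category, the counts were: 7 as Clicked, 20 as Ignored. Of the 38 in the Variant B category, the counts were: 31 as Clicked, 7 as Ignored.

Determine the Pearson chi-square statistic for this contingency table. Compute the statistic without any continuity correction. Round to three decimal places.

Row totals: 27, 38. Column totals: 38, 27. Grand total N = 65.
Expected counts (row total × column total / N):
  Variant A, Clicked: 27×38/65 = 15.7846
  Variant A, Ignored: 27×27/65 = 11.2154
  Variant B, Clicked: 38×38/65 = 22.2154
  Variant B, Ignored: 38×27/65 = 15.7846
Contributions (O − E)²/E:
  (7 − 15.7846)²/15.7846 = 4.8889
  (20 − 11.2154)²/11.2154 = 6.8806
  (31 − 22.2154)²/22.2154 = 3.4737
  (7 − 15.7846)²/15.7846 = 4.8889
χ² = 4.8889 + 6.8806 + 3.4737 + 4.8889 = 20.132

20.132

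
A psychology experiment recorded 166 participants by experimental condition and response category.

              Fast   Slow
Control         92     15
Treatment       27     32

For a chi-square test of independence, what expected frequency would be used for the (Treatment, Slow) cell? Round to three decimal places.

16.705

Row total (Treatment) = 59; column total (Slow) = 47; grand total N = 166.
Expected count = (row total × column total) / N = 59 × 47 / 166 = 16.705.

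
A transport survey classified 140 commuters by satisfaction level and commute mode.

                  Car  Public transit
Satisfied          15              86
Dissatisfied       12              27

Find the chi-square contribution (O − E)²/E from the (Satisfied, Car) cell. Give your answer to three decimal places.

1.030

Row total (Satisfied) = 101; column total (Car) = 27; N = 140.
Expected count E = 101 × 27 / 140 = 19.4786.
Contribution = (O − E)²/E = (15 − 19.4786)² / 19.4786 = 1.030.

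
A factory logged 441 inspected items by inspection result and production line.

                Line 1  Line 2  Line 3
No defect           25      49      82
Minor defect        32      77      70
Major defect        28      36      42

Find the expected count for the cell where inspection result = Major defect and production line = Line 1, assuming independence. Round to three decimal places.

Row total (Major defect) = 106; column total (Line 1) = 85; grand total N = 441.
Expected count = (row total × column total) / N = 106 × 85 / 441 = 20.431.

20.431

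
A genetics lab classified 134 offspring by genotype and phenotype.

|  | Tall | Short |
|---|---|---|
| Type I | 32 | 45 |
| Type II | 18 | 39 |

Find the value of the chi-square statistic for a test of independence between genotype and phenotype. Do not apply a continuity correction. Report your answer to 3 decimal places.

1.395

Row totals: 77, 57. Column totals: 50, 84. Grand total N = 134.
Expected counts (row total × column total / N):
  Type I, Tall: 77×50/134 = 28.7313
  Type I, Short: 77×84/134 = 48.2687
  Type II, Tall: 57×50/134 = 21.2687
  Type II, Short: 57×84/134 = 35.7313
Contributions (O − E)²/E:
  (32 − 28.7313)²/28.7313 = 0.3719
  (45 − 48.2687)²/48.2687 = 0.2214
  (18 − 21.2687)²/21.2687 = 0.5024
  (39 − 35.7313)²/35.7313 = 0.2990
χ² = 0.3719 + 0.2214 + 0.5024 + 0.2990 = 1.395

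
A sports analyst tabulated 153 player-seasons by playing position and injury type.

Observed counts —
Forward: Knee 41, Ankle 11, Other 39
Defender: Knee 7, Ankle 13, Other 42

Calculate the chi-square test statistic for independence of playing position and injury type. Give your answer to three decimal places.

19.567

Row totals: 91, 62. Column totals: 48, 24, 81. Grand total N = 153.
Expected counts (row total × column total / N):
  Forward, Knee: 91×48/153 = 28.54902
  Forward, Ankle: 91×24/153 = 14.27451
  Forward, Other: 91×81/153 = 48.17647
  Defender, Knee: 62×48/153 = 19.45098
  Defender, Ankle: 62×24/153 = 9.72549
  Defender, Other: 62×81/153 = 32.82353
Contributions (O − E)²/E:
  (41 − 28.54902)²/28.54902 = 5.4302
  (11 − 14.27451)²/14.27451 = 0.7512
  (39 − 48.17647)²/48.17647 = 1.7479
  (7 − 19.45098)²/19.45098 = 7.9701
  (13 − 9.72549)²/9.72549 = 1.1025
  (42 − 32.82353)²/32.82353 = 2.5655
χ² = 5.4302 + 0.7512 + 1.7479 + 7.9701 + 1.1025 + 2.5655 = 19.567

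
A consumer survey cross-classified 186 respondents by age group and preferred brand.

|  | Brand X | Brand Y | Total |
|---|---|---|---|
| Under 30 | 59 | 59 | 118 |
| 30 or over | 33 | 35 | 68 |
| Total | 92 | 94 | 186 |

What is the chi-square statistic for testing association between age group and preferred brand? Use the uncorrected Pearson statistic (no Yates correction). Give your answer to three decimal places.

0.037

Grand total N = 186.
Expected counts (row total × column total / N):
  Under 30, Brand X: 118×92/186 = 58.3656
  Under 30, Brand Y: 118×94/186 = 59.6344
  30 or over, Brand X: 68×92/186 = 33.6344
  30 or over, Brand Y: 68×94/186 = 34.3656
Contributions (O − E)²/E:
  (59 − 58.3656)²/58.3656 = 0.0069
  (59 − 59.6344)²/59.6344 = 0.0067
  (33 − 33.6344)²/33.6344 = 0.0120
  (35 − 34.3656)²/34.3656 = 0.0117
χ² = 0.0069 + 0.0067 + 0.0120 + 0.0117 = 0.037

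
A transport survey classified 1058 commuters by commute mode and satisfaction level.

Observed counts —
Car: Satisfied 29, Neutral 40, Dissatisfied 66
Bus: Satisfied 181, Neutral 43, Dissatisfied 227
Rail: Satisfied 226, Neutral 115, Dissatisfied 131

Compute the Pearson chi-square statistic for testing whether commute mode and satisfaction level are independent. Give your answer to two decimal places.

Row totals: 135, 451, 472. Column totals: 436, 198, 424. Grand total N = 1058.
Expected counts (row total × column total / N):
  Car, Satisfied: 135×436/1058 = 55.633
  Car, Neutral: 135×198/1058 = 25.265
  Car, Dissatisfied: 135×424/1058 = 54.102
  Bus, Satisfied: 451×436/1058 = 185.856
  Bus, Neutral: 451×198/1058 = 84.403
  Bus, Dissatisfied: 451×424/1058 = 180.741
  Rail, Satisfied: 472×436/1058 = 194.510
  Rail, Neutral: 472×198/1058 = 88.333
  Rail, Dissatisfied: 472×424/1058 = 189.157
Contributions (O − E)²/E:
  (29 − 55.633)²/55.633 = 12.7499
  (40 − 25.265)²/25.265 = 8.5937
  (66 − 54.102)²/54.102 = 2.6166
  (181 − 185.856)²/185.856 = 0.1269
  (43 − 84.403)²/84.403 = 20.3098
  (227 − 180.741)²/180.741 = 11.8396
  (226 − 194.510)²/194.510 = 5.0980
  (115 − 88.333)²/88.333 = 8.0505
  (131 − 189.157)²/189.157 = 17.8806
χ² = 12.7499 + 8.5937 + 2.6166 + 0.1269 + 20.3098 + 11.8396 + 5.0980 + 8.0505 + 17.8806 = 87.27

87.27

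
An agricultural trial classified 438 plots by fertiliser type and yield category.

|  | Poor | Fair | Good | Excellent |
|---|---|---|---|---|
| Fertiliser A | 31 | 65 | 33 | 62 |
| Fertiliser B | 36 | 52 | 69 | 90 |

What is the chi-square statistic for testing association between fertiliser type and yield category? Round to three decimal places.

Row totals: 191, 247. Column totals: 67, 117, 102, 152. Grand total N = 438.
Expected counts (row total × column total / N):
  Fertiliser A, Poor: 191×67/438 = 29.2169
  Fertiliser A, Fair: 191×117/438 = 51.0205
  Fertiliser A, Good: 191×102/438 = 44.4795
  Fertiliser A, Excellent: 191×152/438 = 66.2831
  Fertiliser B, Poor: 247×67/438 = 37.7831
  Fertiliser B, Fair: 247×117/438 = 65.9795
  Fertiliser B, Good: 247×102/438 = 57.5205
  Fertiliser B, Excellent: 247×152/438 = 85.7169
Contributions (O − E)²/E:
  (31 − 29.2169)²/29.2169 = 0.1088
  (65 − 51.0205)²/51.0205 = 3.8304
  (33 − 44.4795)²/44.4795 = 2.9627
  (62 − 66.2831)²/66.2831 = 0.2768
  (36 − 37.7831)²/37.7831 = 0.0841
  (52 − 65.9795)²/65.9795 = 2.9619
  (69 − 57.5205)²/57.5205 = 2.2910
  (90 − 85.7169)²/85.7169 = 0.2140
χ² = 0.1088 + 3.8304 + 2.9627 + 0.2768 + 0.0841 + 2.9619 + 2.2910 + 0.2140 = 12.730

12.730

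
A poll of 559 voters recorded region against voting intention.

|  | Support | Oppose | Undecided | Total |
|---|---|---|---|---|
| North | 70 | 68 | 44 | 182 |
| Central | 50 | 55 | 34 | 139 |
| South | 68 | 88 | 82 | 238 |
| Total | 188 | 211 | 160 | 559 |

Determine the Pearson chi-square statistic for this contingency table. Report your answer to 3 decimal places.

8.394

Grand total N = 559.
Expected counts (row total × column total / N):
  North, Support: 182×188/559 = 61.2093
  North, Oppose: 182×211/559 = 68.6977
  North, Undecided: 182×160/559 = 52.0930
  Central, Support: 139×188/559 = 46.7478
  Central, Oppose: 139×211/559 = 52.4669
  Central, Undecided: 139×160/559 = 39.7853
  South, Support: 238×188/559 = 80.0429
  South, Oppose: 238×211/559 = 89.8354
  South, Undecided: 238×160/559 = 68.1216
Contributions (O − E)²/E:
  (70 − 61.2093)²/61.2093 = 1.2625
  (68 − 68.6977)²/68.6977 = 0.0071
  (44 − 52.0930)²/52.0930 = 1.2573
  (50 − 46.7478)²/46.7478 = 0.2263
  (55 − 52.4669)²/52.4669 = 0.1223
  (34 − 39.7853)²/39.7853 = 0.8413
  (68 − 80.0429)²/80.0429 = 1.8119
  (88 − 89.8354)²/89.8354 = 0.0375
  (82 − 68.1216)²/68.1216 = 2.8274
χ² = 1.2625 + 0.0071 + 1.2573 + 0.2263 + 0.1223 + 0.8413 + 1.8119 + 0.0375 + 2.8274 = 8.394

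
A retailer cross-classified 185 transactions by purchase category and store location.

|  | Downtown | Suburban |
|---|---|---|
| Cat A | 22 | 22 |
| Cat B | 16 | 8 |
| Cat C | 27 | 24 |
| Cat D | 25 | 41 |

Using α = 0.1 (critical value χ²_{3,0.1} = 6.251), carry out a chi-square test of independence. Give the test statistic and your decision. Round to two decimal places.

6.59; reject H₀

Row totals: 44, 24, 51, 66. Column totals: 90, 95. Grand total N = 185.
Expected counts (row total × column total / N):
  Cat A, Downtown: 44×90/185 = 21.405
  Cat A, Suburban: 44×95/185 = 22.595
  Cat B, Downtown: 24×90/185 = 11.676
  Cat B, Suburban: 24×95/185 = 12.324
  Cat C, Downtown: 51×90/185 = 24.811
  Cat C, Suburban: 51×95/185 = 26.189
  Cat D, Downtown: 66×90/185 = 32.108
  Cat D, Suburban: 66×95/185 = 33.892
Contributions (O − E)²/E:
  (22 − 21.405)²/21.405 = 0.0165
  (22 − 22.595)²/22.595 = 0.0157
  (16 − 11.676)²/11.676 = 1.6013
  (8 − 12.324)²/12.324 = 1.5171
  (27 − 24.811)²/24.811 = 0.1931
  (24 − 26.189)²/26.189 = 0.1830
  (25 − 32.108)²/32.108 = 1.5736
  (41 − 33.892)²/33.892 = 1.4907
χ² = 0.0165 + 0.0157 + 1.6013 + 1.5171 + 0.1931 + 0.1830 + 1.5736 + 1.4907 = 6.59
df = (4−1)(2−1) = 3. Since 6.59 > 6.251, reject the null hypothesis of independence at α = 0.1.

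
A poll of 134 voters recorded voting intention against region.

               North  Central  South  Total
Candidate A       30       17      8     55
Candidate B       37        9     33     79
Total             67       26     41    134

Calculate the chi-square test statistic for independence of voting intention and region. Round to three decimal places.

14.607

Grand total N = 134.
Expected counts (row total × column total / N):
  Candidate A, North: 55×67/134 = 27.5000
  Candidate A, Central: 55×26/134 = 10.6716
  Candidate A, South: 55×41/134 = 16.8284
  Candidate B, North: 79×67/134 = 39.5000
  Candidate B, Central: 79×26/134 = 15.3284
  Candidate B, South: 79×41/134 = 24.1716
Contributions (O − E)²/E:
  (30 − 27.5000)²/27.5000 = 0.2273
  (17 − 10.6716)²/10.6716 = 3.7528
  (8 − 16.8284)²/16.8284 = 4.6315
  (37 − 39.5000)²/39.5000 = 0.1582
  (9 − 15.3284)²/15.3284 = 2.6127
  (33 − 24.1716)²/24.1716 = 3.2245
χ² = 0.2273 + 3.7528 + 4.6315 + 0.1582 + 2.6127 + 3.2245 = 14.607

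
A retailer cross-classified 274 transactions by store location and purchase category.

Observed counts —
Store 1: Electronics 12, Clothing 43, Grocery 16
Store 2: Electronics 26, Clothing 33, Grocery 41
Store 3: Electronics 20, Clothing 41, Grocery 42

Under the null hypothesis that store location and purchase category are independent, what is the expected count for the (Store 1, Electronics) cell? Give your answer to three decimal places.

15.029

Row total (Store 1) = 71; column total (Electronics) = 58; grand total N = 274.
Expected count = (row total × column total) / N = 71 × 58 / 274 = 15.029.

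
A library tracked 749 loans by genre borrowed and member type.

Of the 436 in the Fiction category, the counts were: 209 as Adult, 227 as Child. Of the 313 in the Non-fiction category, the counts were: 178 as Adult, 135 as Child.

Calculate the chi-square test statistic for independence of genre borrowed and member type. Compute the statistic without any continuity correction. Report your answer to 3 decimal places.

Row totals: 436, 313. Column totals: 387, 362. Grand total N = 749.
Expected counts (row total × column total / N):
  Fiction, Adult: 436×387/749 = 225.2764
  Fiction, Child: 436×362/749 = 210.7236
  Non-fiction, Adult: 313×387/749 = 161.7236
  Non-fiction, Child: 313×362/749 = 151.2764
Contributions (O − E)²/E:
  (209 − 225.2764)²/225.2764 = 1.1760
  (227 − 210.7236)²/210.7236 = 1.2572
  (178 − 161.7236)²/161.7236 = 1.6381
  (135 − 151.2764)²/151.2764 = 1.7512
χ² = 1.1760 + 1.2572 + 1.6381 + 1.7512 = 5.823

5.823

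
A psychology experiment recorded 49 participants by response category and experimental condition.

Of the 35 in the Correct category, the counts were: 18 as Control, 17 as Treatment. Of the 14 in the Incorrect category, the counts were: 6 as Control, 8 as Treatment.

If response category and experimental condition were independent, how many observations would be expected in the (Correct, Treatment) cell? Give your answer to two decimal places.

17.86

Row total (Correct) = 35; column total (Treatment) = 25; grand total N = 49.
Expected count = (row total × column total) / N = 35 × 25 / 49 = 17.86.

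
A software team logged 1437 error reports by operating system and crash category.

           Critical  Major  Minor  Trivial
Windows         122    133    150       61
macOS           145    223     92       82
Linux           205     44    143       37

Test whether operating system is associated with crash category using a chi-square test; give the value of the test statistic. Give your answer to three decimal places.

163.457

Row totals: 466, 542, 429. Column totals: 472, 400, 385, 180. Grand total N = 1437.
Expected counts (row total × column total / N):
  Windows, Critical: 466×472/1437 = 153.0633
  Windows, Major: 466×400/1437 = 129.7147
  Windows, Minor: 466×385/1437 = 124.8504
  Windows, Trivial: 466×180/1437 = 58.3716
  macOS, Critical: 542×472/1437 = 178.0264
  macOS, Major: 542×400/1437 = 150.8699
  macOS, Minor: 542×385/1437 = 145.2122
  macOS, Trivial: 542×180/1437 = 67.8914
  Linux, Critical: 429×472/1437 = 140.9102
  Linux, Major: 429×400/1437 = 119.4154
  Linux, Minor: 429×385/1437 = 114.9374
  Linux, Trivial: 429×180/1437 = 53.7370
Contributions (O − E)²/E:
  (122 − 153.0633)²/153.0633 = 6.3041
  (133 − 129.7147)²/129.7147 = 0.0832
  (150 − 124.8504)²/124.8504 = 5.0661
  (61 − 58.3716)²/58.3716 = 0.1184
  (145 − 178.0264)²/178.0264 = 6.1269
  (223 − 150.8699)²/150.8699 = 34.4850
  (92 − 145.2122)²/145.2122 = 19.4993
  (82 − 67.8914)²/67.8914 = 2.9319
  (205 − 140.9102)²/140.9102 = 29.1498
  (44 − 119.4154)²/119.4154 = 47.6277
  (143 − 114.9374)²/114.9374 = 6.8516
  (37 − 53.7370)²/53.7370 = 5.2129
χ² = 6.3041 + 0.0832 + 5.0661 + 0.1184 + 6.1269 + 34.4850 + 19.4993 + 2.9319 + 29.1498 + 47.6277 + 6.8516 + 5.2129 = 163.457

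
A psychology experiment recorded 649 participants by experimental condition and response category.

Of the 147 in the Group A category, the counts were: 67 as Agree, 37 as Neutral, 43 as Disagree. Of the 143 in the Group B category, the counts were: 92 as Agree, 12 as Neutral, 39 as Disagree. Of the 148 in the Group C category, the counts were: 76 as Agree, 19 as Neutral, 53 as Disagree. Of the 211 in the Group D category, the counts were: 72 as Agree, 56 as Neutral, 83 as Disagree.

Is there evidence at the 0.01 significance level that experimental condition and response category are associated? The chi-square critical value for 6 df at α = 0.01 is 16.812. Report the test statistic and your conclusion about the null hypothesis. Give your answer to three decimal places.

Row totals: 147, 143, 148, 211. Column totals: 307, 124, 218. Grand total N = 649.
Expected counts (row total × column total / N):
  Group A, Agree: 147×307/649 = 69.53621
  Group A, Neutral: 147×124/649 = 28.08629
  Group A, Disagree: 147×218/649 = 49.37750
  Group B, Agree: 143×307/649 = 67.64407
  Group B, Neutral: 143×124/649 = 27.32203
  Group B, Disagree: 143×218/649 = 48.03390
  Group C, Agree: 148×307/649 = 70.00924
  Group C, Neutral: 148×124/649 = 28.27735
  Group C, Disagree: 148×218/649 = 49.71341
  Group D, Agree: 211×307/649 = 99.81048
  Group D, Neutral: 211×124/649 = 40.31433
  Group D, Disagree: 211×218/649 = 70.87519
Contributions (O − E)²/E:
  (67 − 69.53621)²/69.53621 = 0.0925
  (37 − 28.08629)²/28.08629 = 2.8289
  (43 − 49.37750)²/49.37750 = 0.8237
  (92 − 67.64407)²/67.64407 = 8.7696
  (12 − 27.32203)²/27.32203 = 8.5925
  (39 − 48.03390)²/48.03390 = 1.6990
  (76 − 70.00924)²/70.00924 = 0.5126
  (19 − 28.27735)²/28.27735 = 3.0438
  (53 − 49.71341)²/49.71341 = 0.2173
  (72 − 99.81048)²/99.81048 = 7.7489
  (56 − 40.31433)²/40.31433 = 6.1030
  (83 − 70.87519)²/70.87519 = 2.0742
χ² = 0.0925 + 2.8289 + 0.8237 + 8.7696 + 8.5925 + 1.6990 + 0.5126 + 3.0438 + 0.2173 + 7.7489 + 6.1030 + 2.0742 = 42.506
df = (4−1)(3−1) = 6. Since 42.506 > 16.812, reject the null hypothesis of independence at α = 0.01.

42.506; reject H₀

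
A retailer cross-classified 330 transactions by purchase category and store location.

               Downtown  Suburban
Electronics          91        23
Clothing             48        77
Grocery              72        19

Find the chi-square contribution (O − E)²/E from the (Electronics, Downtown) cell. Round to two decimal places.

Row total (Electronics) = 114; column total (Downtown) = 211; N = 330.
Expected count E = 114 × 211 / 330 = 72.891.
Contribution = (O − E)²/E = (91 − 72.891)² / 72.891 = 4.50.

4.50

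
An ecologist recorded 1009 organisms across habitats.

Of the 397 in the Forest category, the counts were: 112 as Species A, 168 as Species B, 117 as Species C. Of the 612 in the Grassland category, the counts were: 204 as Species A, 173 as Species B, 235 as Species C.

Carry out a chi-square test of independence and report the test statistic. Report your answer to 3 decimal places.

Row totals: 397, 612. Column totals: 316, 341, 352. Grand total N = 1009.
Expected counts (row total × column total / N):
  Forest, Species A: 397×316/1009 = 124.3330
  Forest, Species B: 397×341/1009 = 134.1695
  Forest, Species C: 397×352/1009 = 138.4975
  Grassland, Species A: 612×316/1009 = 191.6670
  Grassland, Species B: 612×341/1009 = 206.8305
  Grassland, Species C: 612×352/1009 = 213.5025
Contributions (O − E)²/E:
  (112 − 124.3330)²/124.3330 = 1.2234
  (168 − 134.1695)²/134.1695 = 8.5303
  (117 − 138.4975)²/138.4975 = 3.3368
  (204 − 191.6670)²/191.6670 = 0.7936
  (173 − 206.8305)²/206.8305 = 5.5335
  (235 − 213.5025)²/213.5025 = 2.1646
χ² = 1.2234 + 8.5303 + 3.3368 + 0.7936 + 5.5335 + 2.1646 = 21.582

21.582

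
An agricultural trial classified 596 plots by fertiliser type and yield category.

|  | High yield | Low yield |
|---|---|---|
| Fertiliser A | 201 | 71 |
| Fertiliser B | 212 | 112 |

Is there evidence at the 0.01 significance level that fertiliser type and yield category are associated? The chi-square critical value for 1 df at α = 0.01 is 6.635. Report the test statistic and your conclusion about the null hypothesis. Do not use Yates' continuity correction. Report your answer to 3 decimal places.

Row totals: 272, 324. Column totals: 413, 183. Grand total N = 596.
Expected counts (row total × column total / N):
  Fertiliser A, High yield: 272×413/596 = 188.4832
  Fertiliser A, Low yield: 272×183/596 = 83.5168
  Fertiliser B, High yield: 324×413/596 = 224.5168
  Fertiliser B, Low yield: 324×183/596 = 99.4832
Contributions (O − E)²/E:
  (201 − 188.4832)²/188.4832 = 0.8312
  (71 − 83.5168)²/83.5168 = 1.8759
  (212 − 224.5168)²/224.5168 = 0.6978
  (112 − 99.4832)²/99.4832 = 1.5748
χ² = 0.8312 + 1.8759 + 0.6978 + 1.5748 = 4.980
df = (2−1)(2−1) = 1. Since 4.980 < 6.635, fail to reject the null hypothesis of independence at α = 0.01.

4.980; fail to reject H₀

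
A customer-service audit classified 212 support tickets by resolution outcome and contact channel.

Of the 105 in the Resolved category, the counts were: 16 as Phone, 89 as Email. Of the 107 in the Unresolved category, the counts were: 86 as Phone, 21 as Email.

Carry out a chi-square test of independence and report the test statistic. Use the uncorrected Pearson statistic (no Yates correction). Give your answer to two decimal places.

Row totals: 105, 107. Column totals: 102, 110. Grand total N = 212.
Expected counts (row total × column total / N):
  Resolved, Phone: 105×102/212 = 50.5189
  Resolved, Email: 105×110/212 = 54.4811
  Unresolved, Phone: 107×102/212 = 51.4811
  Unresolved, Email: 107×110/212 = 55.5189
Contributions (O − E)²/E:
  (16 − 50.5189)²/50.5189 = 23.5863
  (89 − 54.4811)²/54.4811 = 21.8710
  (86 − 51.4811)²/51.4811 = 23.1455
  (21 − 55.5189)²/55.5189 = 21.4621
χ² = 23.5863 + 21.8710 + 23.1455 + 21.4621 = 90.06

90.06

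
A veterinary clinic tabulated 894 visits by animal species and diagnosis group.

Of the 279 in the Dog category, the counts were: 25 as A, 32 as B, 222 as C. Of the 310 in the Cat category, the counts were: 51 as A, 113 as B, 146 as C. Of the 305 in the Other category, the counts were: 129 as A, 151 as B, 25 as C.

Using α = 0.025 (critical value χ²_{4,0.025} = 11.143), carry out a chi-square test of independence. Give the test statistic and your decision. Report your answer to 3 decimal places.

314.490; reject H₀

Row totals: 279, 310, 305. Column totals: 205, 296, 393. Grand total N = 894.
Expected counts (row total × column total / N):
  Dog, A: 279×205/894 = 63.9765
  Dog, B: 279×296/894 = 92.3758
  Dog, C: 279×393/894 = 122.6477
  Cat, A: 310×205/894 = 71.0850
  Cat, B: 310×296/894 = 102.6398
  Cat, C: 310×393/894 = 136.2752
  Other, A: 305×205/894 = 69.9385
  Other, B: 305×296/894 = 100.9843
  Other, C: 305×393/894 = 134.0772
Contributions (O − E)²/E:
  (25 − 63.9765)²/63.9765 = 23.7457
  (32 − 92.3758)²/92.3758 = 39.4610
  (222 − 122.6477)²/122.6477 = 80.4816
  (51 − 71.0850)²/71.0850 = 5.6750
  (113 − 102.6398)²/102.6398 = 1.0457
  (146 − 136.2752)²/136.2752 = 0.6940
  (129 − 69.9385)²/69.9385 = 49.8761
  (151 − 100.9843)²/100.9843 = 24.7719
  (25 − 134.0772)²/134.0772 = 88.7387
χ² = 23.7457 + 39.4610 + 80.4816 + 5.6750 + 1.0457 + 0.6940 + 49.8761 + 24.7719 + 88.7387 = 314.490
df = (3−1)(3−1) = 4. Since 314.490 > 11.143, reject the null hypothesis of independence at α = 0.025.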